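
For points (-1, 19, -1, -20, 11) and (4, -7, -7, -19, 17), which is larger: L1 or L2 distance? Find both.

L1 = |-1 - 4| + |19 - (-7)| + |-1 - (-7)| + |-20 - (-19)| + |11 - 17| = 5 + 26 + 6 + 1 + 6 = 44
L2 = √(5² + 26² + 6² + 1² + 6²) = √774 ≈ 27.8209
L1 ≥ L2 always (equality iff movement is along one axis); L1 > L2 here.
Ratio L1/L2 = 44/√774 ≈ 1.5815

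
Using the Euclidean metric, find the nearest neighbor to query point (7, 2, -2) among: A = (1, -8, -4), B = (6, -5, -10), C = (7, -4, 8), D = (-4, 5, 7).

Distances: d(A) ≈ 11.8322, d(B) ≈ 10.6771, d(C) ≈ 11.6619, d(D) ≈ 14.5258. Nearest: B = (6, -5, -10) with distance 10.6771.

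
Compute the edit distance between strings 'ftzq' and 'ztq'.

Let D[i][j] be the edit distance between the first i characters of 'ftzq' and the first j characters of 'ztq', with D[i][0] = i, D[0][j] = j, and D[i][j] = D[i-1][j-1] if the characters match, else 1 + min(D[i-1][j], D[i][j-1], D[i-1][j-1]). Filling the table (rows: prefixes of 'ftzq', columns: prefixes of 'ztq'):
     ε  z  t  q
  ε  0  1  2  3
  f  1  1  2  3
  t  2  2  1  2
  z  3  2  2  2
  q  4  3  3  2
The bottom-right entry gives D[4][3] = 2, so no sequence of fewer than 2 edits works. Backtracking through the table gives one optimal edit sequence (2 edits):
  ftzq → ztzq (sub f→z @1)
  ztzq → ztq (del z @3)
Edit distance = 2.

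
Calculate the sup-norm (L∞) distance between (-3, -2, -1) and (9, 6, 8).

max(|x_i - y_i|) = max(|-3 - 9|, |-2 - 6|, |-1 - 8|) = max(12, 8, 9) = 12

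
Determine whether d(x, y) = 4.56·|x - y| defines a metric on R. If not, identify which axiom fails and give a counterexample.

Yes. Since |x - y| is a metric on R and 4.56 > 0, the positive scalar multiple 4.56·|x - y| is also a metric: scaling by a positive constant preserves non-negativity, identity (d=0 ⟺ |x-y|=0 ⟺ x=y), symmetry, and the triangle inequality.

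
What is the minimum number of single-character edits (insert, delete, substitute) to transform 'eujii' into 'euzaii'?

Let D[i][j] be the edit distance between the first i characters of 'eujii' and the first j characters of 'euzaii', with D[i][0] = i, D[0][j] = j, and D[i][j] = D[i-1][j-1] if the characters match, else 1 + min(D[i-1][j], D[i][j-1], D[i-1][j-1]). Filling the table (rows: prefixes of 'eujii', columns: prefixes of 'euzaii'):
     ε  e  u  z  a  i  i
  ε  0  1  2  3  4  5  6
  e  1  0  1  2  3  4  5
  u  2  1  0  1  2  3  4
  j  3  2  1  1  2  3  4
  i  4  3  2  2  2  2  3
  i  5  4  3  3  3  2  2
The bottom-right entry gives D[5][6] = 2, so no sequence of fewer than 2 edits works. Backtracking through the table gives one optimal edit sequence (2 edits):
  eujii → euzjii (ins z @3)
  euzjii → euzaii (sub j→a @4)
Edit distance = 2.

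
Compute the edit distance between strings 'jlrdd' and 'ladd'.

Let D[i][j] be the edit distance between the first i characters of 'jlrdd' and the first j characters of 'ladd', with D[i][0] = i, D[0][j] = j, and D[i][j] = D[i-1][j-1] if the characters match, else 1 + min(D[i-1][j], D[i][j-1], D[i-1][j-1]). Filling the table (rows: prefixes of 'jlrdd', columns: prefixes of 'ladd'):
     ε  l  a  d  d
  ε  0  1  2  3  4
  j  1  1  2  3  4
  l  2  1  2  3  4
  r  3  2  2  3  4
  d  4  3  3  2  3
  d  5  4  4  3  2
The bottom-right entry gives D[5][4] = 2, so no sequence of fewer than 2 edits works. Backtracking through the table gives one optimal edit sequence (2 edits):
  jlrdd → lrdd (del j @1)
  lrdd → ladd (sub r→a @2)
Edit distance = 2.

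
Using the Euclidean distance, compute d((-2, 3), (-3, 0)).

(Σ|x_i - y_i|^2)^(1/2) = (|-2 - (-3)|^2 + |3 - 0|^2)^(1/2)
= (1^2 + 3^2)^(1/2) = (1 + 9)^(1/2) = (10)^(1/2) ≈ 3.1623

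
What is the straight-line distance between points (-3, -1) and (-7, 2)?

√(Σ(x_i - y_i)²) = √((-3 - (-7))² + (-1 - 2)²)
= √(4² + (-3)²) = √(16 + 9) = √25 = 5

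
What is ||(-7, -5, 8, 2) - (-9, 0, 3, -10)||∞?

max(|x_i - y_i|) = max(|-7 - (-9)|, |-5 - 0|, |8 - 3|, |2 - (-10)|) = max(2, 5, 5, 12) = 12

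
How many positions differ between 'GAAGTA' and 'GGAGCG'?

Differing positions: 2, 5, 6. Hamming distance = 3.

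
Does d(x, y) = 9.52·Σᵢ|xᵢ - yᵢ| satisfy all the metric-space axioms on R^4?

Yes. The L1 (Manhattan) norm induces a metric on R^4, and multiplying a metric by a positive constant 9.52 > 0 preserves all four axioms: non-negativity (9.52·||x-y|| ≥ 0), identity (9.52·||x-y|| = 0 ⟺ ||x-y|| = 0 ⟺ x = y), symmetry (||x-y|| = ||y-x||), and the triangle inequality (9.52·||x-z|| ≤ 9.52·||x-y|| + 9.52·||y-z||). So d is a metric.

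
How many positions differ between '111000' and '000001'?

Differing positions: 1, 2, 3, 6. Hamming distance = 4.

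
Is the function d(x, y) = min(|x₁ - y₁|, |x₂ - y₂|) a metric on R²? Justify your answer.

No. d fails identity of indiscernibles: take x = (0, 0) and y = (0, 9). Then d(x,y) = min(|0 - 0|, |0 - 9|) = min(0, 9) = 0, yet x ≠ y.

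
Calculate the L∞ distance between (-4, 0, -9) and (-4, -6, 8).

max(|x_i - y_i|) = max(|-4 - (-4)|, |0 - (-6)|, |-9 - 8|) = max(0, 6, 17) = 17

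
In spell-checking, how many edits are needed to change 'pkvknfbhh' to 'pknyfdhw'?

Let D[i][j] be the edit distance between the first i characters of 'pkvknfbhh' and the first j characters of 'pknyfdhw', with D[i][0] = i, D[0][j] = j, and D[i][j] = D[i-1][j-1] if the characters match, else 1 + min(D[i-1][j], D[i][j-1], D[i-1][j-1]). Filling the table (rows: prefixes of 'pkvknfbhh', columns: prefixes of 'pknyfdhw'):
     ε  p  k  n  y  f  d  h  w
  ε  0  1  2  3  4  5  6  7  8
  p  1  0  1  2  3  4  5  6  7
  k  2  1  0  1  2  3  4  5  6
  v  3  2  1  1  2  3  4  5  6
  k  4  3  2  2  2  3  4  5  6
  n  5  4  3  2  3  3  4  5  6
  f  6  5  4  3  3  3  4  5  6
  b  7  6  5  4  4  4  4  5  6
  h  8  7  6  5  5  5  5  4  5
  h  9  8  7  6  6  6  6  5  5
The bottom-right entry gives D[9][8] = 5, so no sequence of fewer than 5 edits works. Backtracking through the table gives one optimal edit sequence (5 edits):
  pkvknfbhh → pkknfbhh (del v @3)
  pkknfbhh → pknnfbhh (sub k→n @3)
  pknnfbhh → pknyfbhh (sub n→y @4)
  pknyfbhh → pknyfdhh (sub b→d @6)
  pknyfdhh → pknyfdhw (sub h→w @8)
Edit distance = 5.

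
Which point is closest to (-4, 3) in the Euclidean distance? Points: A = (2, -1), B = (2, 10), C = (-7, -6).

Distances: d(A) ≈ 7.2111, d(B) ≈ 9.2195, d(C) ≈ 9.4868. Nearest: A = (2, -1) with distance 7.2111.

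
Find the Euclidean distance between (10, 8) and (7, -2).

√(Σ(x_i - y_i)²) = √((10 - 7)² + (8 - (-2))²)
= √(3² + 10²) = √(9 + 100) = √109 ≈ 10.4403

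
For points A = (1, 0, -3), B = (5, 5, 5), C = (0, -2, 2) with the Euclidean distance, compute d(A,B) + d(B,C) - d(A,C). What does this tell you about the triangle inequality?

d(A,B) = √(4² + 5² + 8²) = √105 ≈ 10.247, d(B,C) = √(5² + 7² + 3²) = √83 ≈ 9.1104, d(A,C) = √(1² + 2² + 5²) = √30 ≈ 5.4772.
d(A,B) + d(B,C) - d(A,C) = 10.247 + 9.1104 - 5.4772 = 19.3574 - 5.4772 = 13.8802 (to 4 decimal places). This is ≥ 0, so the triangle inequality holds for these points.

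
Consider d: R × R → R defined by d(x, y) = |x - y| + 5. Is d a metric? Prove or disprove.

No. d fails identity of indiscernibles (specifically d(x,x) = 0): d(-6, -6) = |-6 - (-6)| + 5 = 0 + 5 = 5 ≠ 0.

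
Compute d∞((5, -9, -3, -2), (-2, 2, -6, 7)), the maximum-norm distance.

max(|x_i - y_i|) = max(|5 - (-2)|, |-9 - 2|, |-3 - (-6)|, |-2 - 7|) = max(7, 11, 3, 9) = 11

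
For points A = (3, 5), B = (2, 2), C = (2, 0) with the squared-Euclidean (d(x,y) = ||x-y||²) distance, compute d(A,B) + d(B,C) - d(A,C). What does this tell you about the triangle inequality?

d(A,B) = 1² + 3² = 10, d(B,C) = 0² + 2² = 4, d(A,C) = 1² + 5² = 26.
d(A,B) + d(B,C) - d(A,C) = 10 + 4 - 26 = 14 - 26 = -12. This is < 0, so the triangle inequality FAILS for these points (squared-Euclidean is not a metric).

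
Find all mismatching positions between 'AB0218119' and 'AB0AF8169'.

Differing positions: 4, 5, 8. Hamming distance = 3.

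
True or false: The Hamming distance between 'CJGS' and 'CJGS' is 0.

Differing positions: none. Hamming distance = 0, so the claim is true.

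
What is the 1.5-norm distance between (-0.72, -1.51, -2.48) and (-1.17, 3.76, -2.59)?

(Σ|x_i - y_i|^1.5)^(1/1.5) = (|-0.72 - (-1.17)|^1.5 + |-1.51 - 3.76|^1.5 + |-2.48 - (-2.59)|^1.5)^(1/1.5)
= (0.45^1.5 + 5.27^1.5 + 0.11^1.5)^(1/1.5) ≈ (0.3019 + 12.0981 + 0.0365)^(1/1.5) = (12.4365)^(1/1.5) ≈ 5.3678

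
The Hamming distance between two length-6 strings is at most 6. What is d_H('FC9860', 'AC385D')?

Differing positions: 1, 3, 5, 6. Hamming distance = 4. The maximum possible Hamming distance for length-6 strings is 6, so d_H/6 = 4/6 ≈ 0.6667.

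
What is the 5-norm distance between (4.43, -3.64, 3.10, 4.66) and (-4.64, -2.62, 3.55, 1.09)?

(Σ|x_i - y_i|^5)^(1/5) = (|4.43 - (-4.64)|^5 + |-3.64 - (-2.62)|^5 + |3.1 - 3.55|^5 + |4.66 - 1.09|^5)^(1/5)
= (9.07^5 + 1.02^5 + 0.45^5 + 3.57^5)^(1/5) ≈ (61381.3499 + 1.1041 + 0.0185 + 579.8839)^(1/5) = (61962.3564)^(1/5) ≈ 9.0871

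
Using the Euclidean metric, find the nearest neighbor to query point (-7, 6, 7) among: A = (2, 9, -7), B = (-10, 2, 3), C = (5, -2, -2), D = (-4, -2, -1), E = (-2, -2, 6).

Distances: d(A) ≈ 16.9115, d(B) ≈ 6.4031, d(C) = 17, d(D) ≈ 11.7047, d(E) ≈ 9.4868. Nearest: B = (-10, 2, 3) with distance 6.4031.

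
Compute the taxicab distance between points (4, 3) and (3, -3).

Σ|x_i - y_i| = |4 - 3| + |3 - (-3)| = 1 + 6 = 7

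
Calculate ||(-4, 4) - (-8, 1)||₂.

√(Σ(x_i - y_i)²) = √((-4 - (-8))² + (4 - 1)²)
= √(4² + 3²) = √(16 + 9) = √25 = 5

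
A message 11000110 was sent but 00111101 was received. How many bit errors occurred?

Differing positions: 1, 2, 3, 4, 5, 7, 8. Hamming distance = 7.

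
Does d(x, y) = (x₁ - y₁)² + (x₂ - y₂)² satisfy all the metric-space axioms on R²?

No. The squared Euclidean distance fails the triangle inequality. Counterexample: x = (0, 0), y = (2, 1), z = (4, 2). d(x,z) = 4² + 2² = 20, but d(x,y) + d(y,z) = (2² + 1²) + (2² + 1²) = 5 + 5 = 10. Since 20 > 10, the triangle inequality is violated. (Note: √d, the ordinary Euclidean distance, IS a metric.)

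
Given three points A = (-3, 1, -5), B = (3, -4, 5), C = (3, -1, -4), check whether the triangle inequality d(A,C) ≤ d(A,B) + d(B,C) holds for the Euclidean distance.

d(A,B) = √(6² + 5² + 10²) = √161 ≈ 12.6886, d(B,C) = √(0² + 3² + 9²) = √90 ≈ 9.4868, d(A,C) = √(6² + 2² + 1²) = √41 ≈ 6.4031.
d(A,C) ≈ 6.4031 ≤ 12.6886 + 9.4868 = 22.1754. Triangle inequality is satisfied.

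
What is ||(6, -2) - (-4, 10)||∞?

max(|x_i - y_i|) = max(|6 - (-4)|, |-2 - 10|) = max(10, 12) = 12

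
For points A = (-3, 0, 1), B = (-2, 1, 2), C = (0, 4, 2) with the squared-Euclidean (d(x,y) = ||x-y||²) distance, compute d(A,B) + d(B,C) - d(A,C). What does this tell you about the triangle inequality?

d(A,B) = 1² + 1² + 1² = 3, d(B,C) = 2² + 3² + 0² = 13, d(A,C) = 3² + 4² + 1² = 26.
d(A,B) + d(B,C) - d(A,C) = 3 + 13 - 26 = 16 - 26 = -10. This is < 0, so the triangle inequality FAILS for these points (squared-Euclidean is not a metric).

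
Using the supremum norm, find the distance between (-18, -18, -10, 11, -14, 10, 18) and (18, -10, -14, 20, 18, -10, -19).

max(|x_i - y_i|) = max(|-18 - 18|, |-18 - (-10)|, |-10 - (-14)|, |11 - 20|, |-14 - 18|, |10 - (-10)|, |18 - (-19)|) = max(36, 8, 4, 9, 32, 20, 37) = 37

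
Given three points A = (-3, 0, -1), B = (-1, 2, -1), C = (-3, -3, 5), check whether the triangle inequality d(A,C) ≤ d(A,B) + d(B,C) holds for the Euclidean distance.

d(A,B) = √(2² + 2² + 0²) = √8 ≈ 2.8284, d(B,C) = √(2² + 5² + 6²) = √65 ≈ 8.0623, d(A,C) = √(0² + 3² + 6²) = √45 ≈ 6.7082.
d(A,C) ≈ 6.7082 ≤ 2.8284 + 8.0623 = 10.8907. Triangle inequality is satisfied.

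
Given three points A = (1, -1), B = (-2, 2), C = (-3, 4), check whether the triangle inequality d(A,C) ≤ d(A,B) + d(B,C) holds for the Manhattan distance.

d(A,B) = 3 + 3 = 6, d(B,C) = 1 + 2 = 3, d(A,C) = 4 + 5 = 9.
d(A,C) = 9 ≤ 6 + 3 = 9. Triangle inequality is satisfied.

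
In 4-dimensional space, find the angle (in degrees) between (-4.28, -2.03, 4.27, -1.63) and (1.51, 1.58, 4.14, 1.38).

With u = (-4.28, -2.03, 4.27, -1.63), v = (1.51, 1.58, 4.14, 1.38):
u·v = (-4.28)·1.51 + (-2.03)·1.58 + 4.27·4.14 + (-1.63)·1.38 = (-6.4628) + (-3.2074) + 17.6778 + (-2.2494) = 5.7582.
|u| = √((-4.28)² + (-2.03)² + 4.27² + (-1.63)²) = √(18.3184 + 4.1209 + 18.2329 + 2.6569) = √43.3291, |v| = √(1.51² + 1.58² + 4.14² + 1.38²) = √(2.2801 + 2.4964 + 17.1396 + 1.9044) = √23.8205.
cos θ = (u·v)/(|u||v|) = 5.7582/(√43.3291·√23.8205) ≈ 0.179234
θ = arccos(0.179234) ≈ 79.67°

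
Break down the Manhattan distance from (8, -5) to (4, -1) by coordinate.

Σ|x_i - y_i| = |8 - 4| + |-5 - (-1)| = 4 + 4 = 8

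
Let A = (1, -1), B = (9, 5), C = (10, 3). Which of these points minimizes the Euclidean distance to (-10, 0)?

Distances: d(A) ≈ 11.0454, d(B) ≈ 19.6469, d(C) ≈ 20.2237. Nearest: A = (1, -1) with distance 11.0454.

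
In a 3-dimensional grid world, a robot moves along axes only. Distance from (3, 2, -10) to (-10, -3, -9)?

Σ|x_i - y_i| = |3 - (-10)| + |2 - (-3)| + |-10 - (-9)| = 13 + 5 + 1 = 19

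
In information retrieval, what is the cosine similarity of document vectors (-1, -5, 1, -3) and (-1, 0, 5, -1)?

With u = (-1, -5, 1, -3), v = (-1, 0, 5, -1):
u·v = (-1)·(-1) + (-5)·0 + 1·5 + (-3)·(-1) = 1 + 0 + 5 + 3 = 9.
|u| = √((-1)² + (-5)² + 1² + (-3)²) = √36, |v| = √((-1)² + 0² + 5² + (-1)²) = √27, so |u||v| = √(36·27) = √972.
cos θ = (u·v)/(|u||v|) = 9/√972 ≈ 0.2887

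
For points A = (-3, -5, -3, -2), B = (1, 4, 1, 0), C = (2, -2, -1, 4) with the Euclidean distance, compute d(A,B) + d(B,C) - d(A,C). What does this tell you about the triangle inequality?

d(A,B) = √(4² + 9² + 4² + 2²) = √117 ≈ 10.8167, d(B,C) = √(1² + 6² + 2² + 4²) = √57 ≈ 7.5498, d(A,C) = √(5² + 3² + 2² + 6²) = √74 ≈ 8.6023.
d(A,B) + d(B,C) - d(A,C) = 10.8167 + 7.5498 - 8.6023 = 18.3665 - 8.6023 = 9.7642 (to 4 decimal places). This is ≥ 0, so the triangle inequality holds for these points.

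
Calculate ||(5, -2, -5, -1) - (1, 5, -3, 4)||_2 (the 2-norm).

(Σ|x_i - y_i|^2)^(1/2) = (|5 - 1|^2 + |-2 - 5|^2 + |-5 - (-3)|^2 + |-1 - 4|^2)^(1/2)
= (4^2 + 7^2 + 2^2 + 5^2)^(1/2) = (16 + 49 + 4 + 25)^(1/2) = (94)^(1/2) ≈ 9.6954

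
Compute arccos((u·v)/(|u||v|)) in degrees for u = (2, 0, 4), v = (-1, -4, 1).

With u = (2, 0, 4), v = (-1, -4, 1):
u·v = 2·(-1) + 0·(-4) + 4·1 = (-2) + 0 + 4 = 2.
|u| = √(2² + 0² + 4²) = √20, |v| = √((-1)² + (-4)² + 1²) = √18, so |u||v| = √(20·18) = √360.
cos θ = (u·v)/(|u||v|) = 2/√360 ≈ 0.105409
θ = arccos(0.105409) ≈ 83.95°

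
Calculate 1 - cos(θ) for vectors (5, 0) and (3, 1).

With u = (5, 0), v = (3, 1):
u·v = 5·3 + 0·1 = 15 + 0 = 15.
|u| = √(5² + 0²) = √25, |v| = √(3² + 1²) = √10, so |u||v| = √(25·10) = √250.
cos θ = (u·v)/(|u||v|) = 15/√250 ≈ 0.9487
Cosine distance = 1 - cos θ ≈ 1 - 0.9487 = 0.0513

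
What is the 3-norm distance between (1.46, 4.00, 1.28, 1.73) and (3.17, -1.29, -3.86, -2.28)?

(Σ|x_i - y_i|^3)^(1/3) = (|1.46 - 3.17|^3 + |4 - (-1.29)|^3 + |1.28 - (-3.86)|^3 + |1.73 - (-2.28)|^3)^(1/3)
= (1.71^3 + 5.29^3 + 5.14^3 + 4.01^3)^(1/3) ≈ (5.0002 + 148.0359 + 135.7967 + 64.4812)^(1/3) = (353.314)^(1/3) ≈ 7.0695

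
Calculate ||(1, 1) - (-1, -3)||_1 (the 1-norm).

Σ|x_i - y_i| = |1 - (-1)| + |1 - (-3)| = 2 + 4 = 6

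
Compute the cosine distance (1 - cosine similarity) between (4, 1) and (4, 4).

With u = (4, 1), v = (4, 4):
u·v = 4·4 + 1·4 = 16 + 4 = 20.
|u| = √(4² + 1²) = √17, |v| = √(4² + 4²) = √32, so |u||v| = √(17·32) = √544.
cos θ = (u·v)/(|u||v|) = 20/√544 ≈ 0.8575
Cosine distance = 1 - cos θ ≈ 1 - 0.8575 = 0.1425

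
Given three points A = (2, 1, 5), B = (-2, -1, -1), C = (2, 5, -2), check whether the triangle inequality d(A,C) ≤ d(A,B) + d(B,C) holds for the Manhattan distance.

d(A,B) = 4 + 2 + 6 = 12, d(B,C) = 4 + 6 + 1 = 11, d(A,C) = 0 + 4 + 7 = 11.
d(A,C) = 11 ≤ 12 + 11 = 23. Triangle inequality is satisfied.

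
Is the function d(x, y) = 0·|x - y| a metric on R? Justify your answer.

No. With c = 0, d(x,y) = 0 for all x, y. This fails identity of indiscernibles: d(5, 14) = 0 but 5 ≠ 14.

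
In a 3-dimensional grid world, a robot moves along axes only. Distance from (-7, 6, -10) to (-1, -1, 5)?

Σ|x_i - y_i| = |-7 - (-1)| + |6 - (-1)| + |-10 - 5| = 6 + 7 + 15 = 28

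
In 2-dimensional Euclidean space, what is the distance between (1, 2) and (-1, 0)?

√(Σ(x_i - y_i)²) = √((1 - (-1))² + (2 - 0)²)
= √(2² + 2²) = √(4 + 4) = √8 ≈ 2.8284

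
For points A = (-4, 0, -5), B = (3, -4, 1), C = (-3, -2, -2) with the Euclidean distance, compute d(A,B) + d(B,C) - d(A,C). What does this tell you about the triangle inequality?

d(A,B) = √(7² + 4² + 6²) = √101 ≈ 10.0499, d(B,C) = √(6² + 2² + 3²) = √49 = 7, d(A,C) = √(1² + 2² + 3²) = √14 ≈ 3.7417.
d(A,B) + d(B,C) - d(A,C) = 10.0499 + 7 - 3.7417 = 17.0499 - 3.7417 = 13.3082 (to 4 decimal places). This is ≥ 0, so the triangle inequality holds for these points.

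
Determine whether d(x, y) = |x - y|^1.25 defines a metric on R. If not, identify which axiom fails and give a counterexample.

No. d(x,y) = |x-y|^1.25 fails the triangle inequality since p = 1.25 > 1. Counterexample: x = 5, y = 11, z = 14. d(x,z) = |5 - 14|^1.25 = 9^1.25 ≈ 15.5885, but d(x,y) + d(y,z) = 6^1.25 + 3^1.25 ≈ 9.3905 + 3.9482 = 13.3387. Since 15.5885 > 13.3387, the triangle inequality is violated.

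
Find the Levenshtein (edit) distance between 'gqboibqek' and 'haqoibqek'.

Let D[i][j] be the edit distance between the first i characters of 'gqboibqek' and the first j characters of 'haqoibqek', with D[i][0] = i, D[0][j] = j, and D[i][j] = D[i-1][j-1] if the characters match, else 1 + min(D[i-1][j], D[i][j-1], D[i-1][j-1]). Filling the table (rows: prefixes of 'gqboibqek', columns: prefixes of 'haqoibqek'):
     ε  h  a  q  o  i  b  q  e  k
  ε  0  1  2  3  4  5  6  7  8  9
  g  1  1  2  3  4  5  6  7  8  9
  q  2  2  2  2  3  4  5  6  7  8
  b  3  3  3  3  3  4  4  5  6  7
  o  4  4  4  4  3  4  5  5  6  7
  i  5  5  5  5  4  3  4  5  6  7
  b  6  6  6  6  5  4  3  4  5  6
  q  7  7  7  6  6  5  4  3  4  5
  e  8  8  8  7  7  6  5  4  3  4
  k  9  9  9  8  8  7  6  5  4  3
The bottom-right entry gives D[9][9] = 3, so no sequence of fewer than 3 edits works. Backtracking through the table gives one optimal edit sequence (3 edits):
  gqboibqek → hqboibqek (sub g→h @1)
  hqboibqek → haboibqek (sub q→a @2)
  haboibqek → haqoibqek (sub b→q @3)
Edit distance = 3.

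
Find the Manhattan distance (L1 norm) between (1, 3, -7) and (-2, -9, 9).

Σ|x_i - y_i| = |1 - (-2)| + |3 - (-9)| + |-7 - 9| = 3 + 12 + 16 = 31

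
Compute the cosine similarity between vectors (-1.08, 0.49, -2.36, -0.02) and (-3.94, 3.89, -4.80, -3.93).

With u = (-1.08, 0.49, -2.36, -0.02), v = (-3.94, 3.89, -4.80, -3.93):
u·v = (-1.08)·(-3.94) + 0.49·3.89 + (-2.36)·(-4.8) + (-0.02)·(-3.93) = 4.2552 + 1.9061 + 11.328 + 0.0786 = 17.5679.
|u| = √((-1.08)² + 0.49² + (-2.36)² + (-0.02)²) = √(1.1664 + 0.2401 + 5.5696 + 0.0004) = √6.9765, |v| = √((-3.94)² + 3.89² + (-4.8)² + (-3.93)²) = √(15.5236 + 15.1321 + 23.04 + 15.4449) = √69.1406.
cos θ = (u·v)/(|u||v|) = 17.5679/(√6.9765·√69.1406) ≈ 0.7999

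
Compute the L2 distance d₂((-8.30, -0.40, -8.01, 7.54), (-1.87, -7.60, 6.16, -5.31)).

√(Σ(x_i - y_i)²) = √((-8.3 - (-1.87))² + (-0.4 - (-7.6))² + (-8.01 - 6.16)² + (7.54 - (-5.31))²)
= √((-6.43)² + 7.2² + (-14.17)² + 12.85²) = √(41.3449 + 51.84 + 200.7889 + 165.1225) = √459.0963 ≈ 21.4265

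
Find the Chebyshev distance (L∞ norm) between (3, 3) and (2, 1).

max(|x_i - y_i|) = max(|3 - 2|, |3 - 1|) = max(1, 2) = 2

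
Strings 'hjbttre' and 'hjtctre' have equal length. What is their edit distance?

Let D[i][j] be the edit distance between the first i characters of 'hjbttre' and the first j characters of 'hjtctre', with D[i][0] = i, D[0][j] = j, and D[i][j] = D[i-1][j-1] if the characters match, else 1 + min(D[i-1][j], D[i][j-1], D[i-1][j-1]). Filling the table (rows: prefixes of 'hjbttre', columns: prefixes of 'hjtctre'):
     ε  h  j  t  c  t  r  e
  ε  0  1  2  3  4  5  6  7
  h  1  0  1  2  3  4  5  6
  j  2  1  0  1  2  3  4  5
  b  3  2  1  1  2  3  4  5
  t  4  3  2  1  2  2  3  4
  t  5  4  3  2  2  2  3  4
  r  6  5  4  3  3  3  2  3
  e  7  6  5  4  4  4  3  2
The bottom-right entry gives D[7][7] = 2, so no sequence of fewer than 2 edits works. Backtracking through the table gives one optimal edit sequence (2 edits):
  hjbttre → hjtttre (sub b→t @3)
  hjtttre → hjtctre (sub t→c @4)
Edit distance = 2.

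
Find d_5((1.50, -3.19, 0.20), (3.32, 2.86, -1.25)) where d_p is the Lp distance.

(Σ|x_i - y_i|^5)^(1/5) = (|1.5 - 3.32|^5 + |-3.19 - 2.86|^5 + |0.2 - (-1.25)|^5)^(1/5)
= (1.82^5 + 6.05^5 + 1.45^5)^(1/5) ≈ (19.969 + 8105.4452 + 6.4097)^(1/5) = (8131.8239)^(1/5) ≈ 6.0539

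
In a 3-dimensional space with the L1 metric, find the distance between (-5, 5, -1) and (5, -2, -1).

Σ|x_i - y_i| = |-5 - 5| + |5 - (-2)| + |-1 - (-1)| = 10 + 7 + 0 = 17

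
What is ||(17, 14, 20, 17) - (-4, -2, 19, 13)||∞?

max(|x_i - y_i|) = max(|17 - (-4)|, |14 - (-2)|, |20 - 19|, |17 - 13|) = max(21, 16, 1, 4) = 21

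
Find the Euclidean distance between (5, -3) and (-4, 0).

√(Σ(x_i - y_i)²) = √((5 - (-4))² + (-3 - 0)²)
= √(9² + (-3)²) = √(81 + 9) = √90 ≈ 9.4868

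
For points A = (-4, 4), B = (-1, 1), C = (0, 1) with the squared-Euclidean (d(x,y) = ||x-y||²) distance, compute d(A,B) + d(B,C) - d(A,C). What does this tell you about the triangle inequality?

d(A,B) = 3² + 3² = 18, d(B,C) = 1² + 0² = 1, d(A,C) = 4² + 3² = 25.
d(A,B) + d(B,C) - d(A,C) = 18 + 1 - 25 = 19 - 25 = -6. This is < 0, so the triangle inequality FAILS for these points (squared-Euclidean is not a metric).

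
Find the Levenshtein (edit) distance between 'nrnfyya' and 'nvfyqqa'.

Let D[i][j] be the edit distance between the first i characters of 'nrnfyya' and the first j characters of 'nvfyqqa', with D[i][0] = i, D[0][j] = j, and D[i][j] = D[i-1][j-1] if the characters match, else 1 + min(D[i-1][j], D[i][j-1], D[i-1][j-1]). Filling the table (rows: prefixes of 'nrnfyya', columns: prefixes of 'nvfyqqa'):
     ε  n  v  f  y  q  q  a
  ε  0  1  2  3  4  5  6  7
  n  1  0  1  2  3  4  5  6
  r  2  1  1  2  3  4  5  6
  n  3  2  2  2  3  4  5  6
  f  4  3  3  2  3  4  5  6
  y  5  4  4  3  2  3  4  5
  y  6  5  5  4  3  3  4  5
  a  7  6  6  5  4  4  4  4
The bottom-right entry gives D[7][7] = 4, so no sequence of fewer than 4 edits works. Backtracking through the table gives one optimal edit sequence (4 edits):
  nrnfyya → nnfyya (del r @2)
  nnfyya → nvfyya (sub n→v @2)
  nvfyya → nvfyqya (ins q @5)
  nvfyqya → nvfyqqa (sub y→q @6)
Edit distance = 4.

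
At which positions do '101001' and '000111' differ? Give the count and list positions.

Differing positions: 1, 3, 4, 5. Hamming distance = 4.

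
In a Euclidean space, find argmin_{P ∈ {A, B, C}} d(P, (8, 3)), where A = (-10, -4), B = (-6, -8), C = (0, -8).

Distances: d(A) ≈ 19.3132, d(B) ≈ 17.8045, d(C) ≈ 13.6015. Nearest: C = (0, -8) with distance 13.6015.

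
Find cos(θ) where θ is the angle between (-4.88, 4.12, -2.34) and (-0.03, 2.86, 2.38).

With u = (-4.88, 4.12, -2.34), v = (-0.03, 2.86, 2.38):
u·v = (-4.88)·(-0.03) + 4.12·2.86 + (-2.34)·2.38 = 0.1464 + 11.7832 + (-5.5692) = 6.3604.
|u| = √((-4.88)² + 4.12² + (-2.34)²) = √(23.8144 + 16.9744 + 5.4756) = √46.2644, |v| = √((-0.03)² + 2.86² + 2.38²) = √(0.0009 + 8.1796 + 5.6644) = √13.8449.
cos θ = (u·v)/(|u||v|) = 6.3604/(√46.2644·√13.8449) ≈ 0.2513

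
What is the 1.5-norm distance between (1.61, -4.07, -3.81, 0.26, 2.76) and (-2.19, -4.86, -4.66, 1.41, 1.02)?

(Σ|x_i - y_i|^1.5)^(1/1.5) = (|1.61 - (-2.19)|^1.5 + |-4.07 - (-4.86)|^1.5 + |-3.81 - (-4.66)|^1.5 + |0.26 - 1.41|^1.5 + |2.76 - 1.02|^1.5)^(1/1.5)
= (3.8^1.5 + 0.79^1.5 + 0.85^1.5 + 1.15^1.5 + 1.74^1.5)^(1/1.5) ≈ (7.4076 + 0.7022 + 0.7837 + 1.2332 + 2.2952)^(1/1.5) = (12.4219)^(1/1.5) ≈ 5.3636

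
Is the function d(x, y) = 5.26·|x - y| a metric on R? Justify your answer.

Yes. Since |x - y| is a metric on R and 5.26 > 0, the positive scalar multiple 5.26·|x - y| is also a metric: scaling by a positive constant preserves non-negativity, identity (d=0 ⟺ |x-y|=0 ⟺ x=y), symmetry, and the triangle inequality.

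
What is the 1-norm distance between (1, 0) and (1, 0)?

Σ|x_i - y_i| = |1 - 1| + |0 - 0| = 0 + 0 = 0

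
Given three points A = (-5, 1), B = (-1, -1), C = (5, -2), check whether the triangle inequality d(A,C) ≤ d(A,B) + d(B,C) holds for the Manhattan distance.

d(A,B) = 4 + 2 = 6, d(B,C) = 6 + 1 = 7, d(A,C) = 10 + 3 = 13.
d(A,C) = 13 ≤ 6 + 7 = 13. Triangle inequality is satisfied.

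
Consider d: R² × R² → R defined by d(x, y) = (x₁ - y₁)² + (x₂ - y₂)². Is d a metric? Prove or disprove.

No. The squared Euclidean distance fails the triangle inequality. Counterexample: x = (0, 0), y = (3, 1), z = (6, 2). d(x,z) = 6² + 2² = 40, but d(x,y) + d(y,z) = (3² + 1²) + (3² + 1²) = 10 + 10 = 20. Since 40 > 20, the triangle inequality is violated. (Note: √d, the ordinary Euclidean distance, IS a metric.)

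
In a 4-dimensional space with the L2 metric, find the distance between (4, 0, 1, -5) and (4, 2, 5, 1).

(Σ|x_i - y_i|^2)^(1/2) = (|4 - 4|^2 + |0 - 2|^2 + |1 - 5|^2 + |-5 - 1|^2)^(1/2)
= (0^2 + 2^2 + 4^2 + 6^2)^(1/2) = (0 + 4 + 16 + 36)^(1/2) = (56)^(1/2) ≈ 7.4833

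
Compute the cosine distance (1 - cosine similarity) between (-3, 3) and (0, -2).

With u = (-3, 3), v = (0, -2):
u·v = (-3)·0 + 3·(-2) = 0 + (-6) = -6.
|u| = √((-3)² + 3²) = √18, |v| = √(0² + (-2)²) = √4, so |u||v| = √(18·4) = √72.
cos θ = (u·v)/(|u||v|) = -6/√72 ≈ -0.7071
Cosine distance = 1 - cos θ ≈ 1 - (-0.7071) = 1.7071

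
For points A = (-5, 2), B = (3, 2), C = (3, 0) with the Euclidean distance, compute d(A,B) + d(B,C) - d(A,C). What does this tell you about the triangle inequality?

d(A,B) = √(8² + 0²) = √64 = 8, d(B,C) = √(0² + 2²) = √4 = 2, d(A,C) = √(8² + 2²) = √68 ≈ 8.2462.
d(A,B) + d(B,C) - d(A,C) = 8 + 2 - 8.2462 = 10 - 8.2462 = 1.7538 (to 4 decimal places). This is ≥ 0, so the triangle inequality holds for these points.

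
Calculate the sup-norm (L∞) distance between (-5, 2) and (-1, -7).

max(|x_i - y_i|) = max(|-5 - (-1)|, |2 - (-7)|) = max(4, 9) = 9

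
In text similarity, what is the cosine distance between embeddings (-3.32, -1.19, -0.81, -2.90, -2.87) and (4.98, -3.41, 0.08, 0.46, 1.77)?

With u = (-3.32, -1.19, -0.81, -2.90, -2.87), v = (4.98, -3.41, 0.08, 0.46, 1.77):
u·v = (-3.32)·4.98 + (-1.19)·(-3.41) + (-0.81)·0.08 + (-2.9)·0.46 + (-2.87)·1.77 = (-16.5336) + 4.0579 + (-0.0648) + (-1.334) + (-5.0799) = -18.9544.
|u| = √((-3.32)² + (-1.19)² + (-0.81)² + (-2.9)² + (-2.87)²) = √(11.0224 + 1.4161 + 0.6561 + 8.41 + 8.2369) = √29.7415, |v| = √(4.98² + (-3.41)² + 0.08² + 0.46² + 1.77²) = √(24.8004 + 11.6281 + 0.0064 + 0.2116 + 3.1329) = √39.7794.
cos θ = (u·v)/(|u||v|) = -18.9544/(√29.7415·√39.7794) ≈ -0.5511
Cosine distance = 1 - cos θ ≈ 1 - (-0.5511) = 1.5511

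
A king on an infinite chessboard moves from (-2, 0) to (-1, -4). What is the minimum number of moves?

max(|x_i - y_i|) = max(|-2 - (-1)|, |0 - (-4)|) = max(1, 4) = 4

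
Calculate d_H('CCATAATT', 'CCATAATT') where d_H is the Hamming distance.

Differing positions: none. Hamming distance = 0.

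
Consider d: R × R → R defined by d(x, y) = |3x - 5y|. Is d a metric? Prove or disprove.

No. d fails symmetry: d(9, 2) = |3·9 - 5·2| = |17| = 17, but d(2, 9) = |3·2 - 5·9| = |-39| = 39. Since 17 ≠ 39, d(x,y) ≠ d(y,x) in general.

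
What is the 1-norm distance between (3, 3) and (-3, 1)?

Σ|x_i - y_i| = |3 - (-3)| + |3 - 1| = 6 + 2 = 8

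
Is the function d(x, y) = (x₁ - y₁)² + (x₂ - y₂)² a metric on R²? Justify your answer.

No. The squared Euclidean distance fails the triangle inequality. Counterexample: x = (0, 0), y = (2, 2), z = (4, 4). d(x,z) = 4² + 4² = 32, but d(x,y) + d(y,z) = (2² + 2²) + (2² + 2²) = 8 + 8 = 16. Since 32 > 16, the triangle inequality is violated. (Note: √d, the ordinary Euclidean distance, IS a metric.)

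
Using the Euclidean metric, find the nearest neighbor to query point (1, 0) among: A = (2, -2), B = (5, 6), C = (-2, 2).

Distances: d(A) ≈ 2.2361, d(B) ≈ 7.2111, d(C) ≈ 3.6056. Nearest: A = (2, -2) with distance 2.2361.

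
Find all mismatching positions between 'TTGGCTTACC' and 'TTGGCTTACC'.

Differing positions: none. Hamming distance = 0.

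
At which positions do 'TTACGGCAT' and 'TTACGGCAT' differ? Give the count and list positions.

Differing positions: none. Hamming distance = 0.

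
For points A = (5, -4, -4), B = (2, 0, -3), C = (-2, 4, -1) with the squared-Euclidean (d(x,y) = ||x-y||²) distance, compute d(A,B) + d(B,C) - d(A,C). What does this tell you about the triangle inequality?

d(A,B) = 3² + 4² + 1² = 26, d(B,C) = 4² + 4² + 2² = 36, d(A,C) = 7² + 8² + 3² = 122.
d(A,B) + d(B,C) - d(A,C) = 26 + 36 - 122 = 62 - 122 = -60. This is < 0, so the triangle inequality FAILS for these points (squared-Euclidean is not a metric).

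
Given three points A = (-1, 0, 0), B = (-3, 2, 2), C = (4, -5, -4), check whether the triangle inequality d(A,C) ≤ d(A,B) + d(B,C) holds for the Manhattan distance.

d(A,B) = 2 + 2 + 2 = 6, d(B,C) = 7 + 7 + 6 = 20, d(A,C) = 5 + 5 + 4 = 14.
d(A,C) = 14 ≤ 6 + 20 = 26. Triangle inequality is satisfied.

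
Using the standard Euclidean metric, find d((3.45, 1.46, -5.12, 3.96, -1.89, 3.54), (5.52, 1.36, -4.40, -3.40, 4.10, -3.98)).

√(Σ(x_i - y_i)²) = √((3.45 - 5.52)² + (1.46 - 1.36)² + (-5.12 - (-4.4))² + (3.96 - (-3.4))² + (-1.89 - 4.1)² + (3.54 - (-3.98))²)
= √((-2.07)² + 0.1² + (-0.72)² + 7.36² + (-5.99)² + 7.52²) = √(4.2849 + 0.01 + 0.5184 + 54.1696 + 35.8801 + 56.5504) = √151.4134 ≈ 12.305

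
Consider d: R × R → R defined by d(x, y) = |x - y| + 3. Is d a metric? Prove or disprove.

No. d fails identity of indiscernibles (specifically d(x,x) = 0): d(6, 6) = |6 - 6| + 3 = 0 + 3 = 3 ≠ 0.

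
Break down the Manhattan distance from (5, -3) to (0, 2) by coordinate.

Σ|x_i - y_i| = |5 - 0| + |-3 - 2| = 5 + 5 = 10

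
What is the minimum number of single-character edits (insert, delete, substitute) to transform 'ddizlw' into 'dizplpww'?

Let D[i][j] be the edit distance between the first i characters of 'ddizlw' and the first j characters of 'dizplpww', with D[i][0] = i, D[0][j] = j, and D[i][j] = D[i-1][j-1] if the characters match, else 1 + min(D[i-1][j], D[i][j-1], D[i-1][j-1]). Filling the table (rows: prefixes of 'ddizlw', columns: prefixes of 'dizplpww'):
     ε  d  i  z  p  l  p  w  w
  ε  0  1  2  3  4  5  6  7  8
  d  1  0  1  2  3  4  5  6  7
  d  2  1  1  2  3  4  5  6  7
  i  3  2  1  2  3  4  5  6  7
  z  4  3  2  1  2  3  4  5  6
  l  5  4  3  2  2  2  3  4  5
  w  6  5  4  3  3  3  3  3  4
The bottom-right entry gives D[6][8] = 4, so no sequence of fewer than 4 edits works. Backtracking through the table gives one optimal edit sequence (4 edits):
  ddizlw → dizlw (del d @1)
  dizlw → dizplw (ins p @4)
  dizplw → dizplpw (ins p @6)
  dizplpw → dizplpww (ins w @7)
Edit distance = 4.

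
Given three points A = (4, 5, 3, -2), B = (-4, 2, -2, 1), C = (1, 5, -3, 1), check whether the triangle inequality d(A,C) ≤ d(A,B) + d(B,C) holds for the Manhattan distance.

d(A,B) = 8 + 3 + 5 + 3 = 19, d(B,C) = 5 + 3 + 1 + 0 = 9, d(A,C) = 3 + 0 + 6 + 3 = 12.
d(A,C) = 12 ≤ 19 + 9 = 28. Triangle inequality is satisfied.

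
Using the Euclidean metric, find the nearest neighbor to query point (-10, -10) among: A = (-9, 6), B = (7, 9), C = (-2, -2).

Distances: d(A) ≈ 16.0312, d(B) ≈ 25.4951, d(C) ≈ 11.3137. Nearest: C = (-2, -2) with distance 11.3137.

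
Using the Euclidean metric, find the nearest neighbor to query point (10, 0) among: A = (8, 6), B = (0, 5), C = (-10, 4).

Distances: d(A) ≈ 6.3246, d(B) ≈ 11.1803, d(C) ≈ 20.3961. Nearest: A = (8, 6) with distance 6.3246.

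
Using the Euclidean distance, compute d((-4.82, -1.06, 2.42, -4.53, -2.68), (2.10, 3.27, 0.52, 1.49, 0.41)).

(Σ|x_i - y_i|^2)^(1/2) = (|-4.82 - 2.1|^2 + |-1.06 - 3.27|^2 + |2.42 - 0.52|^2 + |-4.53 - 1.49|^2 + |-2.68 - 0.41|^2)^(1/2)
= (6.92^2 + 4.33^2 + 1.9^2 + 6.02^2 + 3.09^2)^(1/2) = (47.8864 + 18.7489 + 3.61 + 36.2404 + 9.5481)^(1/2) = (116.0338)^(1/2) ≈ 10.7719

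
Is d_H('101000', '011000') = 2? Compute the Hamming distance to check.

Differing positions: 1, 2. Hamming distance = 2, so the claim is true.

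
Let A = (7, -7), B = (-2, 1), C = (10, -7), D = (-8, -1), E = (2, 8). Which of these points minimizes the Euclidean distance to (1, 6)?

Distances: d(A) ≈ 14.3178, d(B) ≈ 5.831, d(C) ≈ 15.8114, d(D) ≈ 11.4018, d(E) ≈ 2.2361. Nearest: E = (2, 8) with distance 2.2361.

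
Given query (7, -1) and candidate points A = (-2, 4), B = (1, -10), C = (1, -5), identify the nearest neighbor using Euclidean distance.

Distances: d(A) ≈ 10.2956, d(B) ≈ 10.8167, d(C) ≈ 7.2111. Nearest: C = (1, -5) with distance 7.2111.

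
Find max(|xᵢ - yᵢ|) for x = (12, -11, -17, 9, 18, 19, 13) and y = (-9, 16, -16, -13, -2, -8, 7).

max(|x_i - y_i|) = max(|12 - (-9)|, |-11 - 16|, |-17 - (-16)|, |9 - (-13)|, |18 - (-2)|, |19 - (-8)|, |13 - 7|) = max(21, 27, 1, 22, 20, 27, 6) = 27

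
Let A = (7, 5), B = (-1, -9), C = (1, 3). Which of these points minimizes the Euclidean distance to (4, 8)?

Distances: d(A) ≈ 4.2426, d(B) ≈ 17.72, d(C) ≈ 5.831. Nearest: A = (7, 5) with distance 4.2426.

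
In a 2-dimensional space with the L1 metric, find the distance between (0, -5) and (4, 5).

Σ|x_i - y_i| = |0 - 4| + |-5 - 5| = 4 + 10 = 14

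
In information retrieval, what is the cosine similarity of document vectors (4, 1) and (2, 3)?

With u = (4, 1), v = (2, 3):
u·v = 4·2 + 1·3 = 8 + 3 = 11.
|u| = √(4² + 1²) = √17, |v| = √(2² + 3²) = √13, so |u||v| = √(17·13) = √221.
cos θ = (u·v)/(|u||v|) = 11/√221 ≈ 0.7399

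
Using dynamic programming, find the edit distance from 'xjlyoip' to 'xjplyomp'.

Let D[i][j] be the edit distance between the first i characters of 'xjlyoip' and the first j characters of 'xjplyomp', with D[i][0] = i, D[0][j] = j, and D[i][j] = D[i-1][j-1] if the characters match, else 1 + min(D[i-1][j], D[i][j-1], D[i-1][j-1]). Filling the table (rows: prefixes of 'xjlyoip', columns: prefixes of 'xjplyomp'):
     ε  x  j  p  l  y  o  m  p
  ε  0  1  2  3  4  5  6  7  8
  x  1  0  1  2  3  4  5  6  7
  j  2  1  0  1  2  3  4  5  6
  l  3  2  1  1  1  2  3  4  5
  y  4  3  2  2  2  1  2  3  4
  o  5  4  3  3  3  2  1  2  3
  i  6  5  4  4  4  3  2  2  3
  p  7  6  5  4  5  4  3  3  2
The bottom-right entry gives D[7][8] = 2, so no sequence of fewer than 2 edits works. Backtracking through the table gives one optimal edit sequence (2 edits):
  xjlyoip → xjplyoip (ins p @3)
  xjplyoip → xjplyomp (sub i→m @7)
Edit distance = 2.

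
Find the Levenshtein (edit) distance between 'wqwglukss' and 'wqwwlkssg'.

Let D[i][j] be the edit distance between the first i characters of 'wqwglukss' and the first j characters of 'wqwwlkssg', with D[i][0] = i, D[0][j] = j, and D[i][j] = D[i-1][j-1] if the characters match, else 1 + min(D[i-1][j], D[i][j-1], D[i-1][j-1]). Filling the table (rows: prefixes of 'wqwglukss', columns: prefixes of 'wqwwlkssg'):
     ε  w  q  w  w  l  k  s  s  g
  ε  0  1  2  3  4  5  6  7  8  9
  w  1  0  1  2  3  4  5  6  7  8
  q  2  1  0  1  2  3  4  5  6  7
  w  3  2  1  0  1  2  3  4  5  6
  g  4  3  2  1  1  2  3  4  5  5
  l  5  4  3  2  2  1  2  3  4  5
  u  6  5  4  3  3  2  2  3  4  5
  k  7  6  5  4  4  3  2  3  4  5
  s  8  7  6  5  5  4  3  2  3  4
  s  9  8  7  6  6  5  4  3  2  3
The bottom-right entry gives D[9][9] = 3, so no sequence of fewer than 3 edits works. Backtracking through the table gives one optimal edit sequence (3 edits):
  wqwglukss → wqwwlukss (sub g→w @4)
  wqwwlukss → wqwwlkss (del u @6)
  wqwwlkss → wqwwlkssg (ins g @9)
Edit distance = 3.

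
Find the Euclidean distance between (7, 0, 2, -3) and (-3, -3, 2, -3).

√(Σ(x_i - y_i)²) = √((7 - (-3))² + (0 - (-3))² + (2 - 2)² + (-3 - (-3))²)
= √(10² + 3² + 0² + 0²) = √(100 + 9 + 0 + 0) = √109 ≈ 10.4403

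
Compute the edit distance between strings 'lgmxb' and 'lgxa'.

Let D[i][j] be the edit distance between the first i characters of 'lgmxb' and the first j characters of 'lgxa', with D[i][0] = i, D[0][j] = j, and D[i][j] = D[i-1][j-1] if the characters match, else 1 + min(D[i-1][j], D[i][j-1], D[i-1][j-1]). Filling the table (rows: prefixes of 'lgmxb', columns: prefixes of 'lgxa'):
     ε  l  g  x  a
  ε  0  1  2  3  4
  l  1  0  1  2  3
  g  2  1  0  1  2
  m  3  2  1  1  2
  x  4  3  2  1  2
  b  5  4  3  2  2
The bottom-right entry gives D[5][4] = 2, so no sequence of fewer than 2 edits works. Backtracking through the table gives one optimal edit sequence (2 edits):
  lgmxb → lgxb (del m @3)
  lgxb → lgxa (sub b→a @4)
Edit distance = 2.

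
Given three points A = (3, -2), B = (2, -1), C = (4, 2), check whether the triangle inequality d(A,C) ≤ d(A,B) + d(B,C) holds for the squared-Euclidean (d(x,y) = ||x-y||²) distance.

d(A,B) = 1² + 1² = 2, d(B,C) = 2² + 3² = 13, d(A,C) = 1² + 4² = 17.
d(A,C) = 17 > 2 + 13 = 15. Triangle inequality is VIOLATED. (Squared-Euclidean is not a metric — this is a counterexample.)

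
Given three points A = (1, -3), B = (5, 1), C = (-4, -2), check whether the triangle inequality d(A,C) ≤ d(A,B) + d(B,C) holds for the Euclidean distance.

d(A,B) = √(4² + 4²) = √32 ≈ 5.6569, d(B,C) = √(9² + 3²) = √90 ≈ 9.4868, d(A,C) = √(5² + 1²) = √26 ≈ 5.099.
d(A,C) ≈ 5.099 ≤ 5.6569 + 9.4868 = 15.1437. Triangle inequality is satisfied.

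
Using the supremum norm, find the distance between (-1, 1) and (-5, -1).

max(|x_i - y_i|) = max(|-1 - (-5)|, |1 - (-1)|) = max(4, 2) = 4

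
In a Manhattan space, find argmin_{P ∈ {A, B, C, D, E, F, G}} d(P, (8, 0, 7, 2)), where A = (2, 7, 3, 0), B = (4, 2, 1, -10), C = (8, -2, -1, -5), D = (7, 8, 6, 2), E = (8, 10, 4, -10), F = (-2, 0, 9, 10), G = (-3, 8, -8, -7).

Distances: d(A) = 19, d(B) = 24, d(C) = 17, d(D) = 10, d(E) = 25, d(F) = 20, d(G) = 43. Nearest: D = (7, 8, 6, 2) with distance 10.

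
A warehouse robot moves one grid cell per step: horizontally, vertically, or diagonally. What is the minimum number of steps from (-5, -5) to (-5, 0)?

max(|x_i - y_i|) = max(|-5 - (-5)|, |-5 - 0|) = max(0, 5) = 5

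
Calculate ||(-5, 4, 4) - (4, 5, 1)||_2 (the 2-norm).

(Σ|x_i - y_i|^2)^(1/2) = (|-5 - 4|^2 + |4 - 5|^2 + |4 - 1|^2)^(1/2)
= (9^2 + 1^2 + 3^2)^(1/2) = (81 + 1 + 9)^(1/2) = (91)^(1/2) ≈ 9.5394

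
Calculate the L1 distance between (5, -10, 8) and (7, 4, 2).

Σ|x_i - y_i| = |5 - 7| + |-10 - 4| + |8 - 2| = 2 + 14 + 6 = 22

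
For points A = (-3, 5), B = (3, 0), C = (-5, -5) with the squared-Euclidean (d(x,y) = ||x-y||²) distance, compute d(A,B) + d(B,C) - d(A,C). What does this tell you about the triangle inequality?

d(A,B) = 6² + 5² = 61, d(B,C) = 8² + 5² = 89, d(A,C) = 2² + 10² = 104.
d(A,B) + d(B,C) - d(A,C) = 61 + 89 - 104 = 150 - 104 = 46. This is ≥ 0, so the triangle inequality holds for these points.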